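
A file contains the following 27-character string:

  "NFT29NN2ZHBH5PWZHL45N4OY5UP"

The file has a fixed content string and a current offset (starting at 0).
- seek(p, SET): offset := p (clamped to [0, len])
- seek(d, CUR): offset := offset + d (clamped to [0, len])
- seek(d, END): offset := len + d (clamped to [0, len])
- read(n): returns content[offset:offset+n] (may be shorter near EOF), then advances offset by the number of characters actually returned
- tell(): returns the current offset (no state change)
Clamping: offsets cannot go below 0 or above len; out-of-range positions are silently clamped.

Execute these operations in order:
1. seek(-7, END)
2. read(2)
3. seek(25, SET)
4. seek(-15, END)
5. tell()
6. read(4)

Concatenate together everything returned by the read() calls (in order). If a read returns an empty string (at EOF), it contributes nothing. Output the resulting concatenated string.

Answer: N45PWZ

Derivation:
After 1 (seek(-7, END)): offset=20
After 2 (read(2)): returned 'N4', offset=22
After 3 (seek(25, SET)): offset=25
After 4 (seek(-15, END)): offset=12
After 5 (tell()): offset=12
After 6 (read(4)): returned '5PWZ', offset=16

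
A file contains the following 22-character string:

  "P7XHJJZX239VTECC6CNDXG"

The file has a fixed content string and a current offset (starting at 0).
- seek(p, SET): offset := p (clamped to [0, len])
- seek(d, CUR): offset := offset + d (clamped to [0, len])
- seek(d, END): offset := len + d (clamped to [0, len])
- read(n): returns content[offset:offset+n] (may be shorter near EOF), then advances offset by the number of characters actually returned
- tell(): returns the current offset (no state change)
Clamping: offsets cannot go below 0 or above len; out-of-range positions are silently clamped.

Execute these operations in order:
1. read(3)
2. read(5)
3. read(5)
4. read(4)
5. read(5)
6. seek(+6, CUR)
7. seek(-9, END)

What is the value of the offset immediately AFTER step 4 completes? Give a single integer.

Answer: 17

Derivation:
After 1 (read(3)): returned 'P7X', offset=3
After 2 (read(5)): returned 'HJJZX', offset=8
After 3 (read(5)): returned '239VT', offset=13
After 4 (read(4)): returned 'ECC6', offset=17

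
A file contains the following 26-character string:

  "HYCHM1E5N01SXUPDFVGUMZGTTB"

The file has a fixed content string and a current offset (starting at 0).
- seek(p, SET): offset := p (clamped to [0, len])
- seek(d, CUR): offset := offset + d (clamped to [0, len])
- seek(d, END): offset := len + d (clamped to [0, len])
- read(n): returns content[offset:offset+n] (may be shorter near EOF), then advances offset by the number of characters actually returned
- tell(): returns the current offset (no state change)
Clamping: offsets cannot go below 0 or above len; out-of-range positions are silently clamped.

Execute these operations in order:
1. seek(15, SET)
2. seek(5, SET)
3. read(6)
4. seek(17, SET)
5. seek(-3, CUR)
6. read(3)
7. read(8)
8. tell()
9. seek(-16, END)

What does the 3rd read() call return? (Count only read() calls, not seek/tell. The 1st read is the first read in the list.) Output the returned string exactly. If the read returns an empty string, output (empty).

After 1 (seek(15, SET)): offset=15
After 2 (seek(5, SET)): offset=5
After 3 (read(6)): returned '1E5N01', offset=11
After 4 (seek(17, SET)): offset=17
After 5 (seek(-3, CUR)): offset=14
After 6 (read(3)): returned 'PDF', offset=17
After 7 (read(8)): returned 'VGUMZGTT', offset=25
After 8 (tell()): offset=25
After 9 (seek(-16, END)): offset=10

Answer: VGUMZGTT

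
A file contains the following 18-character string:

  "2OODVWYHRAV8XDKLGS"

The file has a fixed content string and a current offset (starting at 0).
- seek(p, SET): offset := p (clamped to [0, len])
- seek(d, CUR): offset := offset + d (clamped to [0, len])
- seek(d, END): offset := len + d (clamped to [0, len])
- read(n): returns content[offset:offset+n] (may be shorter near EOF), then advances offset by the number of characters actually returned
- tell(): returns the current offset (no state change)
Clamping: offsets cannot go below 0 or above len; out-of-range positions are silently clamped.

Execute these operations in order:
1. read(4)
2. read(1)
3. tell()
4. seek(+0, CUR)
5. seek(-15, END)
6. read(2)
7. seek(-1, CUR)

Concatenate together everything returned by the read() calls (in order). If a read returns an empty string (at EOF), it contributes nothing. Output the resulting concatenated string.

After 1 (read(4)): returned '2OOD', offset=4
After 2 (read(1)): returned 'V', offset=5
After 3 (tell()): offset=5
After 4 (seek(+0, CUR)): offset=5
After 5 (seek(-15, END)): offset=3
After 6 (read(2)): returned 'DV', offset=5
After 7 (seek(-1, CUR)): offset=4

Answer: 2OODVDV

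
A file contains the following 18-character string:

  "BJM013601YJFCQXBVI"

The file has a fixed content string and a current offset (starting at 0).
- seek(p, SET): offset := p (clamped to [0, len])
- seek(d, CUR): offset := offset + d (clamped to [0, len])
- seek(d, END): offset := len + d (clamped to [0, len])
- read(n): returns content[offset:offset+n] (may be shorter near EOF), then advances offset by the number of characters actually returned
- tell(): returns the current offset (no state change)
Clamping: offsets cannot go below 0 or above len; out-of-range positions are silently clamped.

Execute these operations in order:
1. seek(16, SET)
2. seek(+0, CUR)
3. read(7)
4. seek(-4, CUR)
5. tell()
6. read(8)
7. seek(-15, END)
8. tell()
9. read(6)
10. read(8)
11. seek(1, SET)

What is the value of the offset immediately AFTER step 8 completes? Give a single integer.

Answer: 3

Derivation:
After 1 (seek(16, SET)): offset=16
After 2 (seek(+0, CUR)): offset=16
After 3 (read(7)): returned 'VI', offset=18
After 4 (seek(-4, CUR)): offset=14
After 5 (tell()): offset=14
After 6 (read(8)): returned 'XBVI', offset=18
After 7 (seek(-15, END)): offset=3
After 8 (tell()): offset=3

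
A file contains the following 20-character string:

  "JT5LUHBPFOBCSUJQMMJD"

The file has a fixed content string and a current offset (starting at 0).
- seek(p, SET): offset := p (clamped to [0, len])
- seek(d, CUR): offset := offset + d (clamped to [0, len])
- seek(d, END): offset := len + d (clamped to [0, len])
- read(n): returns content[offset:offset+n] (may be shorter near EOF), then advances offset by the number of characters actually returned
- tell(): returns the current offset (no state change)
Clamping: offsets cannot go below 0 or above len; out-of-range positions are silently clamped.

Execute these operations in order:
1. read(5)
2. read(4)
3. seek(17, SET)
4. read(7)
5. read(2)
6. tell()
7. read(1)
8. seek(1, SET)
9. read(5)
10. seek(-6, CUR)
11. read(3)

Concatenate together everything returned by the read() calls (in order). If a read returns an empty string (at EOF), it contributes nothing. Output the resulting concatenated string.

Answer: JT5LUHBPFMJDT5LUHJT5

Derivation:
After 1 (read(5)): returned 'JT5LU', offset=5
After 2 (read(4)): returned 'HBPF', offset=9
After 3 (seek(17, SET)): offset=17
After 4 (read(7)): returned 'MJD', offset=20
After 5 (read(2)): returned '', offset=20
After 6 (tell()): offset=20
After 7 (read(1)): returned '', offset=20
After 8 (seek(1, SET)): offset=1
After 9 (read(5)): returned 'T5LUH', offset=6
After 10 (seek(-6, CUR)): offset=0
After 11 (read(3)): returned 'JT5', offset=3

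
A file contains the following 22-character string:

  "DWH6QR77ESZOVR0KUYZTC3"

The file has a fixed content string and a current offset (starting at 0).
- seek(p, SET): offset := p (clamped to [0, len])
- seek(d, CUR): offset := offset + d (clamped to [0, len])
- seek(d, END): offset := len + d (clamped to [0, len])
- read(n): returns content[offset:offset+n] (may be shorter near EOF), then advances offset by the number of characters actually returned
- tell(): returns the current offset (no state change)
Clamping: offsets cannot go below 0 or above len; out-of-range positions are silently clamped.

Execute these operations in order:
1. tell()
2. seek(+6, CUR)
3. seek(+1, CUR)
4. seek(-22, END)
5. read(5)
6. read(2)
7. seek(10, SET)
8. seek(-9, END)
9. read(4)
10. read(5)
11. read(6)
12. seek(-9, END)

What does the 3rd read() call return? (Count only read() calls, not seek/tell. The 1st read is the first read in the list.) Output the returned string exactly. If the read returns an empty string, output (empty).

After 1 (tell()): offset=0
After 2 (seek(+6, CUR)): offset=6
After 3 (seek(+1, CUR)): offset=7
After 4 (seek(-22, END)): offset=0
After 5 (read(5)): returned 'DWH6Q', offset=5
After 6 (read(2)): returned 'R7', offset=7
After 7 (seek(10, SET)): offset=10
After 8 (seek(-9, END)): offset=13
After 9 (read(4)): returned 'R0KU', offset=17
After 10 (read(5)): returned 'YZTC3', offset=22
After 11 (read(6)): returned '', offset=22
After 12 (seek(-9, END)): offset=13

Answer: R0KU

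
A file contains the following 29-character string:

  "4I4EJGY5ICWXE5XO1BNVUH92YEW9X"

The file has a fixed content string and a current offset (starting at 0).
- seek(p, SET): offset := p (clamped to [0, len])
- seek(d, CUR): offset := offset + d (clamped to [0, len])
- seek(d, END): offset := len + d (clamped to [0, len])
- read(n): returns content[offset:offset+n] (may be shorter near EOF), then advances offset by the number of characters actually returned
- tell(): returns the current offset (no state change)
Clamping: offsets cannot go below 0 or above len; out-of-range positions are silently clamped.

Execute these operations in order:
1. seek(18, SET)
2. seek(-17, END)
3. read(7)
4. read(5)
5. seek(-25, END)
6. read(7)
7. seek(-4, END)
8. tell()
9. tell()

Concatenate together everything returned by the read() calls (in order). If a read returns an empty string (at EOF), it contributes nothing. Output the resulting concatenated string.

Answer: E5XO1BNVUH92JGY5ICW

Derivation:
After 1 (seek(18, SET)): offset=18
After 2 (seek(-17, END)): offset=12
After 3 (read(7)): returned 'E5XO1BN', offset=19
After 4 (read(5)): returned 'VUH92', offset=24
After 5 (seek(-25, END)): offset=4
After 6 (read(7)): returned 'JGY5ICW', offset=11
After 7 (seek(-4, END)): offset=25
After 8 (tell()): offset=25
After 9 (tell()): offset=25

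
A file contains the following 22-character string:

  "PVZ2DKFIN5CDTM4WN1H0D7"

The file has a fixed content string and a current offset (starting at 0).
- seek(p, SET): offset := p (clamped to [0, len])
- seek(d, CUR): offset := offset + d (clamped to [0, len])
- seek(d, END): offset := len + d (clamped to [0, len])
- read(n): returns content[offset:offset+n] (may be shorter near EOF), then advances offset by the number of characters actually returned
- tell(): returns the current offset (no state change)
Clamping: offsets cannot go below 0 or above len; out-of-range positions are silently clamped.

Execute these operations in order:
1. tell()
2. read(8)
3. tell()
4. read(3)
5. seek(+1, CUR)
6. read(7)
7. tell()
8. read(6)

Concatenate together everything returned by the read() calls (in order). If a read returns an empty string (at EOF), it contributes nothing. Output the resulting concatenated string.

Answer: PVZ2DKFIN5CTM4WN1H0D7

Derivation:
After 1 (tell()): offset=0
After 2 (read(8)): returned 'PVZ2DKFI', offset=8
After 3 (tell()): offset=8
After 4 (read(3)): returned 'N5C', offset=11
After 5 (seek(+1, CUR)): offset=12
After 6 (read(7)): returned 'TM4WN1H', offset=19
After 7 (tell()): offset=19
After 8 (read(6)): returned '0D7', offset=22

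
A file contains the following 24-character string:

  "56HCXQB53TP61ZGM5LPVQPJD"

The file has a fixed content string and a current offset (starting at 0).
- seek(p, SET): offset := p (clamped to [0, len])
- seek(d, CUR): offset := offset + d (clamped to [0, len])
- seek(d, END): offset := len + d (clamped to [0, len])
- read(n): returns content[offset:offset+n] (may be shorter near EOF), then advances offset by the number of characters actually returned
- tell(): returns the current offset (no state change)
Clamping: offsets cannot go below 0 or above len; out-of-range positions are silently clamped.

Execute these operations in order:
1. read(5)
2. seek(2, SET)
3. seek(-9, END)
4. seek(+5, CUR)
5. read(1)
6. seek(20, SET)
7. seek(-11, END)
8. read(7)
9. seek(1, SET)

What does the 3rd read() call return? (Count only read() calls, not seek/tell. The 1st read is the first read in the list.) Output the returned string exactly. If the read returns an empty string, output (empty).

After 1 (read(5)): returned '56HCX', offset=5
After 2 (seek(2, SET)): offset=2
After 3 (seek(-9, END)): offset=15
After 4 (seek(+5, CUR)): offset=20
After 5 (read(1)): returned 'Q', offset=21
After 6 (seek(20, SET)): offset=20
After 7 (seek(-11, END)): offset=13
After 8 (read(7)): returned 'ZGM5LPV', offset=20
After 9 (seek(1, SET)): offset=1

Answer: ZGM5LPV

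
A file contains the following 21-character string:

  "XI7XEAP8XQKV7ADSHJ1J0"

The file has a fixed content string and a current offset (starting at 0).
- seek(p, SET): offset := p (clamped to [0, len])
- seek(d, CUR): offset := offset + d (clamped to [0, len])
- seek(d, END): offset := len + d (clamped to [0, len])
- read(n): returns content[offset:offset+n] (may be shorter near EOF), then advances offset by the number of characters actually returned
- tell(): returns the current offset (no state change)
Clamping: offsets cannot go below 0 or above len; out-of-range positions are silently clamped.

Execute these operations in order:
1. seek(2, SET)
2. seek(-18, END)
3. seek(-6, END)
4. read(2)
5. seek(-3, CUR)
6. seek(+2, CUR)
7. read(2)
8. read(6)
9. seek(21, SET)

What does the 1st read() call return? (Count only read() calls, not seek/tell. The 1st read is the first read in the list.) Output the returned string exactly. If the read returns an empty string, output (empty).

Answer: SH

Derivation:
After 1 (seek(2, SET)): offset=2
After 2 (seek(-18, END)): offset=3
After 3 (seek(-6, END)): offset=15
After 4 (read(2)): returned 'SH', offset=17
After 5 (seek(-3, CUR)): offset=14
After 6 (seek(+2, CUR)): offset=16
After 7 (read(2)): returned 'HJ', offset=18
After 8 (read(6)): returned '1J0', offset=21
After 9 (seek(21, SET)): offset=21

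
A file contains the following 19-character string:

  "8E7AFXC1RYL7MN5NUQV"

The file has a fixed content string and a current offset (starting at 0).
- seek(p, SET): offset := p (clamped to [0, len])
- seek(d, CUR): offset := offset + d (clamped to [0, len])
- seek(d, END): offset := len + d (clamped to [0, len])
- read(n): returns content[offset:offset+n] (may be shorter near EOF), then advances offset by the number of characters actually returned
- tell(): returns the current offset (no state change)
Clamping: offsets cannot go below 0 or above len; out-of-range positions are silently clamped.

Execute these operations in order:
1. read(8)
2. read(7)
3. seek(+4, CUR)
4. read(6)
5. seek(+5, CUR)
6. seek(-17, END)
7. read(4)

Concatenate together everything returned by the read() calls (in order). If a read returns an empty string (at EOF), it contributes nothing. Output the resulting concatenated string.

After 1 (read(8)): returned '8E7AFXC1', offset=8
After 2 (read(7)): returned 'RYL7MN5', offset=15
After 3 (seek(+4, CUR)): offset=19
After 4 (read(6)): returned '', offset=19
After 5 (seek(+5, CUR)): offset=19
After 6 (seek(-17, END)): offset=2
After 7 (read(4)): returned '7AFX', offset=6

Answer: 8E7AFXC1RYL7MN57AFX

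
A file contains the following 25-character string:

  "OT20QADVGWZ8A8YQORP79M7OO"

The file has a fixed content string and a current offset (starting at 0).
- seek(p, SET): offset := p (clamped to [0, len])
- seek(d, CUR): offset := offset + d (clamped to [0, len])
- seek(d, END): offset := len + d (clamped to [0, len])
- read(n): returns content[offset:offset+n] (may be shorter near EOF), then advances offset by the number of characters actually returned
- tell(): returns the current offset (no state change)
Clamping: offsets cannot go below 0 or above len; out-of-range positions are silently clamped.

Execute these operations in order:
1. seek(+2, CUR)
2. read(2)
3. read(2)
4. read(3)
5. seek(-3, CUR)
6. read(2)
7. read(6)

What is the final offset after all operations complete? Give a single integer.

Answer: 14

Derivation:
After 1 (seek(+2, CUR)): offset=2
After 2 (read(2)): returned '20', offset=4
After 3 (read(2)): returned 'QA', offset=6
After 4 (read(3)): returned 'DVG', offset=9
After 5 (seek(-3, CUR)): offset=6
After 6 (read(2)): returned 'DV', offset=8
After 7 (read(6)): returned 'GWZ8A8', offset=14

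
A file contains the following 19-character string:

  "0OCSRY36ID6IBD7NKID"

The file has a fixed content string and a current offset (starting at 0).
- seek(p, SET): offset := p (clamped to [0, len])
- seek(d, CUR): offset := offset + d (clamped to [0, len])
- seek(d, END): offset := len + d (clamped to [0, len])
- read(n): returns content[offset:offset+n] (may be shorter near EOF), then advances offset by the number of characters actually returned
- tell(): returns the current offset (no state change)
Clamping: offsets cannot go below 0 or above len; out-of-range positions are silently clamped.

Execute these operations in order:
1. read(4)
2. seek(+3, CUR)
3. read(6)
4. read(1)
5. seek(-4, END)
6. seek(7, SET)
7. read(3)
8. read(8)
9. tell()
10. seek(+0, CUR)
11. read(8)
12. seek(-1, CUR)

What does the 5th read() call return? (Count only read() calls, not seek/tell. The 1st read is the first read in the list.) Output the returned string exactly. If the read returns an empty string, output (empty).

Answer: 6IBD7NKI

Derivation:
After 1 (read(4)): returned '0OCS', offset=4
After 2 (seek(+3, CUR)): offset=7
After 3 (read(6)): returned '6ID6IB', offset=13
After 4 (read(1)): returned 'D', offset=14
After 5 (seek(-4, END)): offset=15
After 6 (seek(7, SET)): offset=7
After 7 (read(3)): returned '6ID', offset=10
After 8 (read(8)): returned '6IBD7NKI', offset=18
After 9 (tell()): offset=18
After 10 (seek(+0, CUR)): offset=18
After 11 (read(8)): returned 'D', offset=19
After 12 (seek(-1, CUR)): offset=18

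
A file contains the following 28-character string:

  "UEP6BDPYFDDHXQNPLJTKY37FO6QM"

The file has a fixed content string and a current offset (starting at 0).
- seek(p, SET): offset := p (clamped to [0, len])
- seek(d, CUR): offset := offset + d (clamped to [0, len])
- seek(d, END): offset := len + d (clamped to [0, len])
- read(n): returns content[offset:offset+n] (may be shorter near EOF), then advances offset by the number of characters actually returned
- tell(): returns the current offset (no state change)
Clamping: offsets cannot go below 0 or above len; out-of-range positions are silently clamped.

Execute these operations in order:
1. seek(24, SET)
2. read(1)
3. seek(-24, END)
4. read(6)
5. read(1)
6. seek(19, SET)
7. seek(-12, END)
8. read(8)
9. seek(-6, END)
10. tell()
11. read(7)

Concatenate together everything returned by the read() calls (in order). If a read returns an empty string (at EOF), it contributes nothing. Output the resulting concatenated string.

Answer: OBDPYFDDLJTKY37F7FO6QM

Derivation:
After 1 (seek(24, SET)): offset=24
After 2 (read(1)): returned 'O', offset=25
After 3 (seek(-24, END)): offset=4
After 4 (read(6)): returned 'BDPYFD', offset=10
After 5 (read(1)): returned 'D', offset=11
After 6 (seek(19, SET)): offset=19
After 7 (seek(-12, END)): offset=16
After 8 (read(8)): returned 'LJTKY37F', offset=24
After 9 (seek(-6, END)): offset=22
After 10 (tell()): offset=22
After 11 (read(7)): returned '7FO6QM', offset=28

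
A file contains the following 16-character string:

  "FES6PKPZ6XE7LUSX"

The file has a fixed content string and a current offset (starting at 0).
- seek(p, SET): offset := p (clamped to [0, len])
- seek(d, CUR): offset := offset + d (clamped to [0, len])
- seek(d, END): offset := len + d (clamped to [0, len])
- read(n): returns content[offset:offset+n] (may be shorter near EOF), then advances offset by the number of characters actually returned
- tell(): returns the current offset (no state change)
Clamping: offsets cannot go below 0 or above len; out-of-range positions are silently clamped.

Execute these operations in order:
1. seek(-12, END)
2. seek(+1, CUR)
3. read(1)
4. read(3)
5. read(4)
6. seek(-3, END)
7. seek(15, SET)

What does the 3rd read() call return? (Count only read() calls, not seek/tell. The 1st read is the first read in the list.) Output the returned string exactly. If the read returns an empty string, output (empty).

Answer: XE7L

Derivation:
After 1 (seek(-12, END)): offset=4
After 2 (seek(+1, CUR)): offset=5
After 3 (read(1)): returned 'K', offset=6
After 4 (read(3)): returned 'PZ6', offset=9
After 5 (read(4)): returned 'XE7L', offset=13
After 6 (seek(-3, END)): offset=13
After 7 (seek(15, SET)): offset=15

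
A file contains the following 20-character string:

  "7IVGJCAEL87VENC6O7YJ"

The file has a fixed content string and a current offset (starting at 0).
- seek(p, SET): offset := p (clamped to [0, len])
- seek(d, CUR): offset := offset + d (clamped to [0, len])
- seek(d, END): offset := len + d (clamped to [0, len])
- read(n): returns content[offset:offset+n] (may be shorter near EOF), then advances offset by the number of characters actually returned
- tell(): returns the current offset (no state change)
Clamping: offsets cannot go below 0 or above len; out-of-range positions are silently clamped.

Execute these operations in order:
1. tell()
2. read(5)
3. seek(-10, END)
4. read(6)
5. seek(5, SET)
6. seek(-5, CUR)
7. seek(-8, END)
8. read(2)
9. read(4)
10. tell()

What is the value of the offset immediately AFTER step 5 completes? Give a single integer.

After 1 (tell()): offset=0
After 2 (read(5)): returned '7IVGJ', offset=5
After 3 (seek(-10, END)): offset=10
After 4 (read(6)): returned '7VENC6', offset=16
After 5 (seek(5, SET)): offset=5

Answer: 5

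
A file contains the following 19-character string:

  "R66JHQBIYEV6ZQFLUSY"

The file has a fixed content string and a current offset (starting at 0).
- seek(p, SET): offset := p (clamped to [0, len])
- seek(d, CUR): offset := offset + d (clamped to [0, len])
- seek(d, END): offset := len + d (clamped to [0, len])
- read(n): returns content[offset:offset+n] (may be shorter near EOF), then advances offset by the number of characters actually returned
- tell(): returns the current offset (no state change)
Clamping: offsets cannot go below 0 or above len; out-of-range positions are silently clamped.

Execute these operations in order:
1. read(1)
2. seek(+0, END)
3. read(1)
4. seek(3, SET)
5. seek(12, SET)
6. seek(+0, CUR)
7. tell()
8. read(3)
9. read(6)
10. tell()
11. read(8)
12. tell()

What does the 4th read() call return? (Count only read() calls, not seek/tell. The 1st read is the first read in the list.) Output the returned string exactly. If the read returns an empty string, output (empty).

After 1 (read(1)): returned 'R', offset=1
After 2 (seek(+0, END)): offset=19
After 3 (read(1)): returned '', offset=19
After 4 (seek(3, SET)): offset=3
After 5 (seek(12, SET)): offset=12
After 6 (seek(+0, CUR)): offset=12
After 7 (tell()): offset=12
After 8 (read(3)): returned 'ZQF', offset=15
After 9 (read(6)): returned 'LUSY', offset=19
After 10 (tell()): offset=19
After 11 (read(8)): returned '', offset=19
After 12 (tell()): offset=19

Answer: LUSY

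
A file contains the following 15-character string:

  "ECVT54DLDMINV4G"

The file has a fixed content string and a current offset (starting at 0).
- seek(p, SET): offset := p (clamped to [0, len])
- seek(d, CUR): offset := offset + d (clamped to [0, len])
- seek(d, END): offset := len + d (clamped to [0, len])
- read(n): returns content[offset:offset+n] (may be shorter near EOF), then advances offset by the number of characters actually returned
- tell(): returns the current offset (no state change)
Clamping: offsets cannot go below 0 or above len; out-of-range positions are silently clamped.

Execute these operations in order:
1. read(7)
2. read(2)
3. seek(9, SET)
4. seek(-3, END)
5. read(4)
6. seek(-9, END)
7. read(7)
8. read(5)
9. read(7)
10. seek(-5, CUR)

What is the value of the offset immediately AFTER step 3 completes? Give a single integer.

After 1 (read(7)): returned 'ECVT54D', offset=7
After 2 (read(2)): returned 'LD', offset=9
After 3 (seek(9, SET)): offset=9

Answer: 9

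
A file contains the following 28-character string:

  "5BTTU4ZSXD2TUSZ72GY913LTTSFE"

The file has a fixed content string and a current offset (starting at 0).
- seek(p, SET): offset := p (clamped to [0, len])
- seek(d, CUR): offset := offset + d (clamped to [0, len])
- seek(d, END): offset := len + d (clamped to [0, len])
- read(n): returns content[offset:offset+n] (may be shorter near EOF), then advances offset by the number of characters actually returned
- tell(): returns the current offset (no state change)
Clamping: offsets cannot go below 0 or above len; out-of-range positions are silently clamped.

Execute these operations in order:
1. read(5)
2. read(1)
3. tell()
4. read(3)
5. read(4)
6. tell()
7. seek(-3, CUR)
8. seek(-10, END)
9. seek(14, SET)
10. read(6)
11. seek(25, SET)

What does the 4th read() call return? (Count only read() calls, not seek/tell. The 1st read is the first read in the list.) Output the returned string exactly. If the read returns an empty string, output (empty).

Answer: D2TU

Derivation:
After 1 (read(5)): returned '5BTTU', offset=5
After 2 (read(1)): returned '4', offset=6
After 3 (tell()): offset=6
After 4 (read(3)): returned 'ZSX', offset=9
After 5 (read(4)): returned 'D2TU', offset=13
After 6 (tell()): offset=13
After 7 (seek(-3, CUR)): offset=10
After 8 (seek(-10, END)): offset=18
After 9 (seek(14, SET)): offset=14
After 10 (read(6)): returned 'Z72GY9', offset=20
After 11 (seek(25, SET)): offset=25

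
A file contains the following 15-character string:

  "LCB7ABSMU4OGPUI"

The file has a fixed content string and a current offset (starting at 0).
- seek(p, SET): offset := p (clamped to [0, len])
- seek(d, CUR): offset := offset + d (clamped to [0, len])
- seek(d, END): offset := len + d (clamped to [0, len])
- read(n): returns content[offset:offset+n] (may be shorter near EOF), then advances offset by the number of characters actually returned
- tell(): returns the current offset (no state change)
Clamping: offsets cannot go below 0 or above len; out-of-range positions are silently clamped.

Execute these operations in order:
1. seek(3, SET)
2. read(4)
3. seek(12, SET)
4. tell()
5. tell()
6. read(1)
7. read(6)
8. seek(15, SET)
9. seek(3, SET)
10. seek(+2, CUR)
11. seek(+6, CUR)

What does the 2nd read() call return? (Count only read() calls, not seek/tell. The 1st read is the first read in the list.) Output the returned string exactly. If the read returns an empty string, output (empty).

Answer: P

Derivation:
After 1 (seek(3, SET)): offset=3
After 2 (read(4)): returned '7ABS', offset=7
After 3 (seek(12, SET)): offset=12
After 4 (tell()): offset=12
After 5 (tell()): offset=12
After 6 (read(1)): returned 'P', offset=13
After 7 (read(6)): returned 'UI', offset=15
After 8 (seek(15, SET)): offset=15
After 9 (seek(3, SET)): offset=3
After 10 (seek(+2, CUR)): offset=5
After 11 (seek(+6, CUR)): offset=11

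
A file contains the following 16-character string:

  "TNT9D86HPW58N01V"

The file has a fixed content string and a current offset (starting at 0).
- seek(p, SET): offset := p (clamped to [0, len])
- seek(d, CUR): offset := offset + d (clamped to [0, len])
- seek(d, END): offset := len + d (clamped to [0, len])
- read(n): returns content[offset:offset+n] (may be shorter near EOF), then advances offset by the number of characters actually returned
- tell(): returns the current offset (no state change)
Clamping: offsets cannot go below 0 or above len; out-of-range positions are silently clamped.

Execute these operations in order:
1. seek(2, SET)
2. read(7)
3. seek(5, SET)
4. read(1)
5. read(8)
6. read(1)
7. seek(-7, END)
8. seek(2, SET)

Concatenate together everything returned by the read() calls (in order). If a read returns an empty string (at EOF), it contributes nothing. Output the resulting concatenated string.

After 1 (seek(2, SET)): offset=2
After 2 (read(7)): returned 'T9D86HP', offset=9
After 3 (seek(5, SET)): offset=5
After 4 (read(1)): returned '8', offset=6
After 5 (read(8)): returned '6HPW58N0', offset=14
After 6 (read(1)): returned '1', offset=15
After 7 (seek(-7, END)): offset=9
After 8 (seek(2, SET)): offset=2

Answer: T9D86HP86HPW58N01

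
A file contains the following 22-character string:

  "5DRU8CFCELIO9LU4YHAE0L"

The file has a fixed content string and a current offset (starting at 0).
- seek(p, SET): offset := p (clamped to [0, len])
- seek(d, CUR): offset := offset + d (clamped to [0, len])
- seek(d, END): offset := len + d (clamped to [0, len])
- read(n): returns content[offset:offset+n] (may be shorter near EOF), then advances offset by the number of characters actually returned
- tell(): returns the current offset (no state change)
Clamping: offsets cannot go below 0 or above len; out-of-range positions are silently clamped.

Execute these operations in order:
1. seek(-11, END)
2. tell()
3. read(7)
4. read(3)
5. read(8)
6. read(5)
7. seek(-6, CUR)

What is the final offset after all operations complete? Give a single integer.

Answer: 16

Derivation:
After 1 (seek(-11, END)): offset=11
After 2 (tell()): offset=11
After 3 (read(7)): returned 'O9LU4YH', offset=18
After 4 (read(3)): returned 'AE0', offset=21
After 5 (read(8)): returned 'L', offset=22
After 6 (read(5)): returned '', offset=22
After 7 (seek(-6, CUR)): offset=16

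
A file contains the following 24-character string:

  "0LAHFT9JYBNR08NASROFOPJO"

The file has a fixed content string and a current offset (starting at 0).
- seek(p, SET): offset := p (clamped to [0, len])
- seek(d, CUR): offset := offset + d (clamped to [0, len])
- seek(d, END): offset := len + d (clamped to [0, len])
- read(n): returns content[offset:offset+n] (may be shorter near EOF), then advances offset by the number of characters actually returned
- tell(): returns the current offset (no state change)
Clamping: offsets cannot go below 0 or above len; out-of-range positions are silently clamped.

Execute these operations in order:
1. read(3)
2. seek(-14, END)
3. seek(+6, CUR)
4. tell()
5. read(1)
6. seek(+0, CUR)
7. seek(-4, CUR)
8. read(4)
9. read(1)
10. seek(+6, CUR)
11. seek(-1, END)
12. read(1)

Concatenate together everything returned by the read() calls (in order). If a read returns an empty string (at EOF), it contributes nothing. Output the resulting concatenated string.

Answer: 0LAS8NASRO

Derivation:
After 1 (read(3)): returned '0LA', offset=3
After 2 (seek(-14, END)): offset=10
After 3 (seek(+6, CUR)): offset=16
After 4 (tell()): offset=16
After 5 (read(1)): returned 'S', offset=17
After 6 (seek(+0, CUR)): offset=17
After 7 (seek(-4, CUR)): offset=13
After 8 (read(4)): returned '8NAS', offset=17
After 9 (read(1)): returned 'R', offset=18
After 10 (seek(+6, CUR)): offset=24
After 11 (seek(-1, END)): offset=23
After 12 (read(1)): returned 'O', offset=24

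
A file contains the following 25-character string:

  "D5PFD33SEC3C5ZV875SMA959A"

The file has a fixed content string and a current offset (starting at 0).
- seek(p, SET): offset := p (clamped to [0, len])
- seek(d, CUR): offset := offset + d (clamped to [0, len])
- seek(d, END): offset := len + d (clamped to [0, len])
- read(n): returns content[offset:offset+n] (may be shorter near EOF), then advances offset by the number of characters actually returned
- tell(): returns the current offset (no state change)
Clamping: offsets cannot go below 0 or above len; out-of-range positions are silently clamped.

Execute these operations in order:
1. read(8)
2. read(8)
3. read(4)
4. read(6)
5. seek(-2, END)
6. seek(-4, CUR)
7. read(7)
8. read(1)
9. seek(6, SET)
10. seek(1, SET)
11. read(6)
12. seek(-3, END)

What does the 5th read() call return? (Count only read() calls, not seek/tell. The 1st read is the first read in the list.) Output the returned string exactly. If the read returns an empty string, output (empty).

After 1 (read(8)): returned 'D5PFD33S', offset=8
After 2 (read(8)): returned 'EC3C5ZV8', offset=16
After 3 (read(4)): returned '75SM', offset=20
After 4 (read(6)): returned 'A959A', offset=25
After 5 (seek(-2, END)): offset=23
After 6 (seek(-4, CUR)): offset=19
After 7 (read(7)): returned 'MA959A', offset=25
After 8 (read(1)): returned '', offset=25
After 9 (seek(6, SET)): offset=6
After 10 (seek(1, SET)): offset=1
After 11 (read(6)): returned '5PFD33', offset=7
After 12 (seek(-3, END)): offset=22

Answer: MA959A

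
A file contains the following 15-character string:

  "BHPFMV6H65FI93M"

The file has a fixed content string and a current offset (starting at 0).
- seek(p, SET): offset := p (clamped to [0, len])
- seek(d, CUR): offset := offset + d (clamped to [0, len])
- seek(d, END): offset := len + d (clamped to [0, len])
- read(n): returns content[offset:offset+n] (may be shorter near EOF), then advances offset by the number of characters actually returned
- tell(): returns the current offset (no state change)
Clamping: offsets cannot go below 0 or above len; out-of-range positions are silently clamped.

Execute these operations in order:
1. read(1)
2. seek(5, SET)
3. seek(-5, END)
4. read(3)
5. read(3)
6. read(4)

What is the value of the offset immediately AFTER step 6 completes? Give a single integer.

After 1 (read(1)): returned 'B', offset=1
After 2 (seek(5, SET)): offset=5
After 3 (seek(-5, END)): offset=10
After 4 (read(3)): returned 'FI9', offset=13
After 5 (read(3)): returned '3M', offset=15
After 6 (read(4)): returned '', offset=15

Answer: 15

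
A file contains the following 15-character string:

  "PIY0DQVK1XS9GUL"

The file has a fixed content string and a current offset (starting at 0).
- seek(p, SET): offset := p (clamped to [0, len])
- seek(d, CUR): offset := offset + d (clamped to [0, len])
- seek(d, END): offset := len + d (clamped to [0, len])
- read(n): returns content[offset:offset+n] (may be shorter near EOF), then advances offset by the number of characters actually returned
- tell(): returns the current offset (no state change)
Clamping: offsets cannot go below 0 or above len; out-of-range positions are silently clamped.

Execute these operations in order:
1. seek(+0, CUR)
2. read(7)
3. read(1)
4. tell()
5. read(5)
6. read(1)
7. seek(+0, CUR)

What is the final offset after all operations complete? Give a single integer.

After 1 (seek(+0, CUR)): offset=0
After 2 (read(7)): returned 'PIY0DQV', offset=7
After 3 (read(1)): returned 'K', offset=8
After 4 (tell()): offset=8
After 5 (read(5)): returned '1XS9G', offset=13
After 6 (read(1)): returned 'U', offset=14
After 7 (seek(+0, CUR)): offset=14

Answer: 14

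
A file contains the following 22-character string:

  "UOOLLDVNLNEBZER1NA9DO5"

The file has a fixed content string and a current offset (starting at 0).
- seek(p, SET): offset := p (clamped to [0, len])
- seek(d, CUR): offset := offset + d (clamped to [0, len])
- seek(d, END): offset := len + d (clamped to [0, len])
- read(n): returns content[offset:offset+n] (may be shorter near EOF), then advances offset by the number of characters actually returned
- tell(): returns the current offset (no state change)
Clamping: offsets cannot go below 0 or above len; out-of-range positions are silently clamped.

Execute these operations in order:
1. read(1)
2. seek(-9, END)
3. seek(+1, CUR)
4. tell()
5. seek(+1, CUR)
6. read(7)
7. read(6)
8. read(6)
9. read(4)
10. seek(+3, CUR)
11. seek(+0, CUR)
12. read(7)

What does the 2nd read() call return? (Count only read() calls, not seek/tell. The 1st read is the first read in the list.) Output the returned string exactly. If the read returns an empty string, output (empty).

After 1 (read(1)): returned 'U', offset=1
After 2 (seek(-9, END)): offset=13
After 3 (seek(+1, CUR)): offset=14
After 4 (tell()): offset=14
After 5 (seek(+1, CUR)): offset=15
After 6 (read(7)): returned '1NA9DO5', offset=22
After 7 (read(6)): returned '', offset=22
After 8 (read(6)): returned '', offset=22
After 9 (read(4)): returned '', offset=22
After 10 (seek(+3, CUR)): offset=22
After 11 (seek(+0, CUR)): offset=22
After 12 (read(7)): returned '', offset=22

Answer: 1NA9DO5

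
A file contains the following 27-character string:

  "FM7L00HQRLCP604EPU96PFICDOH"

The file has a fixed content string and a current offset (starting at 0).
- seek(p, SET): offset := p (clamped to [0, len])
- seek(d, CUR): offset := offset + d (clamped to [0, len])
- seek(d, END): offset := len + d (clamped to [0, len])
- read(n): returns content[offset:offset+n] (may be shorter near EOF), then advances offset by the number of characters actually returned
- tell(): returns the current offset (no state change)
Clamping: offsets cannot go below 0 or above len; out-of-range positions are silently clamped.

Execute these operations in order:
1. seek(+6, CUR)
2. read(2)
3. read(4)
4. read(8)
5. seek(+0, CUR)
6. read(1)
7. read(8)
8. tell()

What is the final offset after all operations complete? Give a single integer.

Answer: 27

Derivation:
After 1 (seek(+6, CUR)): offset=6
After 2 (read(2)): returned 'HQ', offset=8
After 3 (read(4)): returned 'RLCP', offset=12
After 4 (read(8)): returned '604EPU96', offset=20
After 5 (seek(+0, CUR)): offset=20
After 6 (read(1)): returned 'P', offset=21
After 7 (read(8)): returned 'FICDOH', offset=27
After 8 (tell()): offset=27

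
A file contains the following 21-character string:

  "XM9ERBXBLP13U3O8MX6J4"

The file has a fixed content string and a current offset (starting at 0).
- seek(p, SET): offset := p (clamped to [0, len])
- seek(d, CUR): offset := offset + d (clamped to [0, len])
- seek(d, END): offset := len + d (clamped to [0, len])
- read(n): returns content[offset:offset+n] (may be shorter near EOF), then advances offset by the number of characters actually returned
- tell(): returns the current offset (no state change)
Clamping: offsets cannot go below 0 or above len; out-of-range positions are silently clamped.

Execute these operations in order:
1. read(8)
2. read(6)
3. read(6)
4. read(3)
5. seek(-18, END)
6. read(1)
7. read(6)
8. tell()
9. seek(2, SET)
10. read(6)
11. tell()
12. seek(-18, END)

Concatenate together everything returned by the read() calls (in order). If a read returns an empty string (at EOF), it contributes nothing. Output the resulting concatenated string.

Answer: XM9ERBXBLP13U3O8MX6J4ERBXBLP9ERBXB

Derivation:
After 1 (read(8)): returned 'XM9ERBXB', offset=8
After 2 (read(6)): returned 'LP13U3', offset=14
After 3 (read(6)): returned 'O8MX6J', offset=20
After 4 (read(3)): returned '4', offset=21
After 5 (seek(-18, END)): offset=3
After 6 (read(1)): returned 'E', offset=4
After 7 (read(6)): returned 'RBXBLP', offset=10
After 8 (tell()): offset=10
After 9 (seek(2, SET)): offset=2
After 10 (read(6)): returned '9ERBXB', offset=8
After 11 (tell()): offset=8
After 12 (seek(-18, END)): offset=3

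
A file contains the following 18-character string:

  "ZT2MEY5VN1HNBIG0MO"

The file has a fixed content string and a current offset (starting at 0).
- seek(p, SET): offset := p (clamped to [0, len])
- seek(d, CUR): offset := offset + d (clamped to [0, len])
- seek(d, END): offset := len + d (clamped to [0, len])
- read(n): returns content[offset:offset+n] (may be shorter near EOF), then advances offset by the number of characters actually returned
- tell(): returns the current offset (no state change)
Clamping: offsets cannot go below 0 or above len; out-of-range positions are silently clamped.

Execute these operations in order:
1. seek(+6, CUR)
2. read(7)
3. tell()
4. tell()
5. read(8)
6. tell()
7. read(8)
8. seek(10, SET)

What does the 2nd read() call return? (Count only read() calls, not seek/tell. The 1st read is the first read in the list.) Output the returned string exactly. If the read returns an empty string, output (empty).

After 1 (seek(+6, CUR)): offset=6
After 2 (read(7)): returned '5VN1HNB', offset=13
After 3 (tell()): offset=13
After 4 (tell()): offset=13
After 5 (read(8)): returned 'IG0MO', offset=18
After 6 (tell()): offset=18
After 7 (read(8)): returned '', offset=18
After 8 (seek(10, SET)): offset=10

Answer: IG0MO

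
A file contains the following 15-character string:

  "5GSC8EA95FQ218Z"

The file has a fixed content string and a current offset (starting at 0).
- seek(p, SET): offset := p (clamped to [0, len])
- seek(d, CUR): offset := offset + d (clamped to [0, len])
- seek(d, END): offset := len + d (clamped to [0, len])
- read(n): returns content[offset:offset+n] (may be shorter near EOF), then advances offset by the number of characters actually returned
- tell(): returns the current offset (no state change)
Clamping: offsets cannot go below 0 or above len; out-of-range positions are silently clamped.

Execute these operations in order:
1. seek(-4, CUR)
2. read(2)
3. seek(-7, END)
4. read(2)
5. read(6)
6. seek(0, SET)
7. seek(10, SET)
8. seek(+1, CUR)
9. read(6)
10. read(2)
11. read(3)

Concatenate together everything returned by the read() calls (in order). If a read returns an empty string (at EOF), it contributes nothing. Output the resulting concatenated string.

Answer: 5G5FQ218Z218Z

Derivation:
After 1 (seek(-4, CUR)): offset=0
After 2 (read(2)): returned '5G', offset=2
After 3 (seek(-7, END)): offset=8
After 4 (read(2)): returned '5F', offset=10
After 5 (read(6)): returned 'Q218Z', offset=15
After 6 (seek(0, SET)): offset=0
After 7 (seek(10, SET)): offset=10
After 8 (seek(+1, CUR)): offset=11
After 9 (read(6)): returned '218Z', offset=15
After 10 (read(2)): returned '', offset=15
After 11 (read(3)): returned '', offset=15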